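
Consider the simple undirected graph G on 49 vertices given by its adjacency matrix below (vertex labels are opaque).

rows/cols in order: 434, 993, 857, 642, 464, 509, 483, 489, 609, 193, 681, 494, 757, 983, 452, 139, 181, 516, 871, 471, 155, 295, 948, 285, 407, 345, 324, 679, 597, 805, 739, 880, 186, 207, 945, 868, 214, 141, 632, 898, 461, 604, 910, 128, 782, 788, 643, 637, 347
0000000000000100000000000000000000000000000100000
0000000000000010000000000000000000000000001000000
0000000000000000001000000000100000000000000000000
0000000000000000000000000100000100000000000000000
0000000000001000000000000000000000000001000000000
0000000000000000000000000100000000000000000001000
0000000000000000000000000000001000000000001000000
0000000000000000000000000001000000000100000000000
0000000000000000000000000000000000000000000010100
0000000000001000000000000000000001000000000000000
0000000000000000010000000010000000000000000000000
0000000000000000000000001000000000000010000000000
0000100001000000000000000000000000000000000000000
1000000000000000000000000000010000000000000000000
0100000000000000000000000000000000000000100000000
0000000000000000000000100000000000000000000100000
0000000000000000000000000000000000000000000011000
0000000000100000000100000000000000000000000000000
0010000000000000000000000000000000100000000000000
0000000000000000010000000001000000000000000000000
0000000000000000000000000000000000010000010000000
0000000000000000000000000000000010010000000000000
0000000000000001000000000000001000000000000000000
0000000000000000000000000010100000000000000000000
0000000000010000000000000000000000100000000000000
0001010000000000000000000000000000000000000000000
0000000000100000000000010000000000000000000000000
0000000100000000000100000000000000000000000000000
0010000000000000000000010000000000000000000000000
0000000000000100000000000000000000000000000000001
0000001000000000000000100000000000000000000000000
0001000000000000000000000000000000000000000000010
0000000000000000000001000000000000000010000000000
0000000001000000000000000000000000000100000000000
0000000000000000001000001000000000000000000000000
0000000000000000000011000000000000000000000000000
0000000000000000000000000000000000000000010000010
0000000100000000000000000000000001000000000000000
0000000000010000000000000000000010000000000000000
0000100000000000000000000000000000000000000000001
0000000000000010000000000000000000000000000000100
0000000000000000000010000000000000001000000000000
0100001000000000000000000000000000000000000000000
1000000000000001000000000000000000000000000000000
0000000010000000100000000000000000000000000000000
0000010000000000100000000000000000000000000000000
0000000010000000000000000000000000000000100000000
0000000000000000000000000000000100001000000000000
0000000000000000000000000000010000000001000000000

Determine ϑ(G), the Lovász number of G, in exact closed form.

N(681) = {516, 324}, |N(681)| = 2.
deg(637) = 2; N(637) = {880, 214}.
deg(679) = 2; N(679) = {489, 471}.
N(739) = {483, 948}, |N(739)| = 2.
G on 49 vertices is 2-regular; this is C_{49}, the 49-cycle.
A has 25 distinct eigenvalues ≈ [2.0, 1.984, 1.935, 1.854, 1.743, 1.603, 1.437, 1.247, 1.037, 0.81, 0.569, 0.319, 0.064, -0.192, -0.445, -0.691, -0.925, -1.144, -1.345, -1.523, -1.676, -1.802, -1.898, -1.963, -1.996].
ϑ = −N·λ_min/(λ_max−λ_min) = −49·(-2*cos(pi/49))/(2−(-2*cos(pi/49))) = 49*cos(pi/49)/(cos(pi/49) + 1).
Numerically 24.4748052.
Sandwich: α(G)=24 ≤ ϑ(G)=49*cos(pi/49)/(cos(pi/49) + 1) ≤ χ(Ḡ)=25 (both strict).

49*cos(pi/49)/(cos(pi/49) + 1)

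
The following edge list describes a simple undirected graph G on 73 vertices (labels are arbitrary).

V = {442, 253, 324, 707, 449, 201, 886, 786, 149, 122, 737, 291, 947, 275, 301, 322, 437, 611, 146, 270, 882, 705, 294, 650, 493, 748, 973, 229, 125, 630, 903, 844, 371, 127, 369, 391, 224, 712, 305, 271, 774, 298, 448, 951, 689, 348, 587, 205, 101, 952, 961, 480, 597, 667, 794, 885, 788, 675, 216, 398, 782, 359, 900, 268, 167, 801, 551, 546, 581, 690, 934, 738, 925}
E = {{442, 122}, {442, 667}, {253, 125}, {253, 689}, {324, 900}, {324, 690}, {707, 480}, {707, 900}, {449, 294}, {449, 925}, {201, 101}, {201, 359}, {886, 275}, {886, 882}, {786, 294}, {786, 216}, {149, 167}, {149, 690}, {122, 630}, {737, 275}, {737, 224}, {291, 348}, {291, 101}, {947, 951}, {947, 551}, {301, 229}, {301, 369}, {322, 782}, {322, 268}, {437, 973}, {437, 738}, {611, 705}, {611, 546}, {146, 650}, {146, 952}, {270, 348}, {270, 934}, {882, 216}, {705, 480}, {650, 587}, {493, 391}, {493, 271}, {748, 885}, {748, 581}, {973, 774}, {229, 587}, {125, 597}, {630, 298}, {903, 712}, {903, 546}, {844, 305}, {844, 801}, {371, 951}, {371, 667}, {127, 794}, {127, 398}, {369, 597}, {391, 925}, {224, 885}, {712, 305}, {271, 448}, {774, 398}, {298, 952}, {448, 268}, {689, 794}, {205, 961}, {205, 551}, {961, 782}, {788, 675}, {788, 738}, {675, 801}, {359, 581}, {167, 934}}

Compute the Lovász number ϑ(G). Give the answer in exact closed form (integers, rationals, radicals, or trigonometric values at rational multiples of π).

73*cos(pi/73)/(cos(pi/73) + 1)

Vertex 493 has 2 neighbors: 391, 271.
deg(689) = 2; N(689) = {253, 794}.
deg(885) = 2; N(885) = {748, 224}.
Vertex 630 has 2 neighbors: 122, 298.
Every vertex has degree 2 (N=73); a single 73-cycle (edge-transitive).
The 37 distinct eigenvalues: [2.0, 1.9926, 1.9704, 1.9337, 1.8826, 1.8176, 1.7392, 1.6478, 1.5443, 1.4293, 1.3038, 1.1686, 1.0247, 0.8733, 0.7154, 0.5522, 0.3849, 0.2148, 0.043, -0.129, -0.3001, -0.469, -0.6344, -0.7951, -0.9499, -1.0977, -1.2373, -1.3678, -1.4882, -1.5976, -1.6951, -1.7801, -1.8518, -1.9099, -1.9539, -1.9834, -1.9981].
Lovász (edge-transitive): ϑ = −73·(-2*cos(pi/73))/((2)−(-2*cos(pi/73))) = 73*cos(pi/73)/(cos(pi/73) + 1).
= 36.4830948… (decimal).
36 ≤ 73*cos(pi/73)/(cos(pi/73) + 1) ≤ 37: both strict.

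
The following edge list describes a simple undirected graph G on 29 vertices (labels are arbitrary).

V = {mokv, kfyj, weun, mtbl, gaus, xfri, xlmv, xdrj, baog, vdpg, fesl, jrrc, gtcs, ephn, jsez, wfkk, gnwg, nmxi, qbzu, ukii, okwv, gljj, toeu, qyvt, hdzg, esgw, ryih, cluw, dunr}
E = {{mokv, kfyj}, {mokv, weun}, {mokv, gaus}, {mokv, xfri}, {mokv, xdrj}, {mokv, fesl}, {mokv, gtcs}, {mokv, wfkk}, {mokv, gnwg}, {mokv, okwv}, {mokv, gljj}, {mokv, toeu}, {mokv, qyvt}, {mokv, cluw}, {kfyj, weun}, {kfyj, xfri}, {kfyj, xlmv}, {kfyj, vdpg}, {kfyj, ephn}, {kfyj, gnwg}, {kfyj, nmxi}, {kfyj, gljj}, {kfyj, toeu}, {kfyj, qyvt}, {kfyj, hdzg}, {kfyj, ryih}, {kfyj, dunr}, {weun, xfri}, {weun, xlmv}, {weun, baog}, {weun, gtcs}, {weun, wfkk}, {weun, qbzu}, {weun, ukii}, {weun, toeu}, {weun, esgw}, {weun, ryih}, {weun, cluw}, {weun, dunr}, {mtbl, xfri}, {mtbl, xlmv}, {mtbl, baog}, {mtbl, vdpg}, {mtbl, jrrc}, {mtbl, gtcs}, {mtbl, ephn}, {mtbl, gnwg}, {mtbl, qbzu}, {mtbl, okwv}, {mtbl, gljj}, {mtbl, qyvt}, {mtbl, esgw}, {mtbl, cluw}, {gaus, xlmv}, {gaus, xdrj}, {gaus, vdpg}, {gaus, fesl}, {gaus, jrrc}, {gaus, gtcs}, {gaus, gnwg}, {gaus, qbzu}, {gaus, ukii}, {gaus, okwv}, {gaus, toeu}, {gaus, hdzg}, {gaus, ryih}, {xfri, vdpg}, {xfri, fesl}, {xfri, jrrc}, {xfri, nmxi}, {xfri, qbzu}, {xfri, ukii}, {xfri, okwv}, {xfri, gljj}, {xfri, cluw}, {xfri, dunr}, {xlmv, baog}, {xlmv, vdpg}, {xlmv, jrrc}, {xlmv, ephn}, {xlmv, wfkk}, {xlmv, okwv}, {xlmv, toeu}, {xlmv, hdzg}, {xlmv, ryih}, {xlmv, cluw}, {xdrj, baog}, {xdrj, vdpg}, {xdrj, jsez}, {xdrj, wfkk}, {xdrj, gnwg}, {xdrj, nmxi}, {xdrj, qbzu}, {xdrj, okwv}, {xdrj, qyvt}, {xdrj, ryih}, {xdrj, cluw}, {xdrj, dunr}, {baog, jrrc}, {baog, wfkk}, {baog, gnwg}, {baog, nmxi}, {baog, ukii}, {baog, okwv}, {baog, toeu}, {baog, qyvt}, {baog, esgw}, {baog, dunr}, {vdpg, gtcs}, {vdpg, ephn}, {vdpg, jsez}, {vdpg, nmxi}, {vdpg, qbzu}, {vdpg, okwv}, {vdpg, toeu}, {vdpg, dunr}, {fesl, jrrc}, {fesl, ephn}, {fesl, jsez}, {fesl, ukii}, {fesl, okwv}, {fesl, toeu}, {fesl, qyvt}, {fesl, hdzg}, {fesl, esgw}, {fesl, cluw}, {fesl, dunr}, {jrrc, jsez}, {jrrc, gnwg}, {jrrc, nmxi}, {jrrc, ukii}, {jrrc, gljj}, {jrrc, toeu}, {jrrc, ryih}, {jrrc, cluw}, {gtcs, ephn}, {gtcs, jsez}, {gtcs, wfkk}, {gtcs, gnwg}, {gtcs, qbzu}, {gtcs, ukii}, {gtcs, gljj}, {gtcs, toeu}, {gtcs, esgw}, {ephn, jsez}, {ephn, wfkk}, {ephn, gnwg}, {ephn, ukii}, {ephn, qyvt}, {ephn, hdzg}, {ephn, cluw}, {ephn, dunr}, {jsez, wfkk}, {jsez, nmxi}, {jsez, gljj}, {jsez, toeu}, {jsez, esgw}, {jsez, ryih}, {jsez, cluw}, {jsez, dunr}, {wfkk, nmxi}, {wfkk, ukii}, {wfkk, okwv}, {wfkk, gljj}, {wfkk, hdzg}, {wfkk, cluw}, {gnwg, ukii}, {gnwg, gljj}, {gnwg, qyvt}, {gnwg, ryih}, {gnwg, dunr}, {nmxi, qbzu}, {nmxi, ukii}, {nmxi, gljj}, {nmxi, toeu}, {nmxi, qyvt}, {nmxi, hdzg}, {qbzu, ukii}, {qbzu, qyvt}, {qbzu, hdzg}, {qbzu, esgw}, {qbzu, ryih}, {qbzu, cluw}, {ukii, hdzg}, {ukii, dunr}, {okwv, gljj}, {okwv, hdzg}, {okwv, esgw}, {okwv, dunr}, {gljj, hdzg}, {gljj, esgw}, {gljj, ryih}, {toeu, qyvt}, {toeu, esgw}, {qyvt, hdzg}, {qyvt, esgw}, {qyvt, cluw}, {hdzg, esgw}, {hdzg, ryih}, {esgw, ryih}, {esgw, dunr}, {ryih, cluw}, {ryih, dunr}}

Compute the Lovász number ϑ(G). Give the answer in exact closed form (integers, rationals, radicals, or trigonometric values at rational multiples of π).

deg(hdzg) = 14; N(hdzg) = {kfyj, gaus, xlmv, fesl, ephn, wfkk, nmxi, qbzu, ukii, okwv, gljj, qyvt, esgw, ryih}.
deg(xfri) = 14; N(xfri) = {mokv, kfyj, weun, mtbl, vdpg, fesl, jrrc, nmxi, qbzu, ukii, okwv, gljj, cluw, dunr}.
deg(baog) = 14; N(baog) = {weun, mtbl, xlmv, xdrj, jrrc, wfkk, gnwg, nmxi, ukii, okwv, toeu, qyvt, esgw, dunr}.
deg(vdpg) = 14; N(vdpg) = {kfyj, mtbl, gaus, xfri, xlmv, xdrj, gtcs, ephn, jsez, nmxi, qbzu, okwv, toeu, dunr}.
Regular of degree 14 on 29 vertices: Paley(29): SR with (k,λ,μ)=(14,6,7).
A has 3 distinct eigenvalues ≈ [14.0, 2.19258, -3.19258].
With N=29: ϑ(G) = 29·(-(-sqrt(29)/2 - 1/2))/(14−(-sqrt(29)/2 - 1/2)) = sqrt(29).
= 5.38516481… (decimal).

sqrt(29)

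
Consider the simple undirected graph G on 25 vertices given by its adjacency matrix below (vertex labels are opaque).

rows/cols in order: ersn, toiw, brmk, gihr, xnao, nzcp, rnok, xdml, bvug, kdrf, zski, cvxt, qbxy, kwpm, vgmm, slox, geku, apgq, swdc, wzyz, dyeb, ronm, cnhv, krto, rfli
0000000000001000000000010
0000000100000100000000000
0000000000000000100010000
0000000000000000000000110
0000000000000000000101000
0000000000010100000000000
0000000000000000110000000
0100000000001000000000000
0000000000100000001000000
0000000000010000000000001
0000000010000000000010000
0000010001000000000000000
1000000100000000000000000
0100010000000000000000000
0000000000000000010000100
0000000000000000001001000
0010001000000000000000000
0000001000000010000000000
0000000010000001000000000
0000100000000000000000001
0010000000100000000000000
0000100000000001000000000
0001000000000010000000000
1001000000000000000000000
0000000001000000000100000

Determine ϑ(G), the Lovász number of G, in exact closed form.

25*cos(pi/25)/(cos(pi/25) + 1)

N(rfli) = {kdrf, wzyz}, |N(rfli)| = 2.
N(krto) = {ersn, gihr}, |N(krto)| = 2.
Vertex zski has 2 neighbors: bvug, dyeb.
N(xnao) = {wzyz, ronm}, |N(xnao)| = 2.
25-vertex 2-regular graph: a single 25-cycle (edge-transitive).
spec(A) ≈ [2.0, 1.937166, 1.752613, 1.457937, 1.071654, 0.618034, 0.125581, -0.374763, -0.851559, -1.274848, -1.618034, -1.859553, -1.984229] (distinct, 6 d.p.).
Lovász (edge-transitive): ϑ = −25·(-2*cos(pi/25))/((2)−(-2*cos(pi/25))) = 25*cos(pi/25)/(cos(pi/25) + 1).
= 12.450521808… (decimal).
12 ≤ 25*cos(pi/25)/(cos(pi/25) + 1) ≤ 13: both strict.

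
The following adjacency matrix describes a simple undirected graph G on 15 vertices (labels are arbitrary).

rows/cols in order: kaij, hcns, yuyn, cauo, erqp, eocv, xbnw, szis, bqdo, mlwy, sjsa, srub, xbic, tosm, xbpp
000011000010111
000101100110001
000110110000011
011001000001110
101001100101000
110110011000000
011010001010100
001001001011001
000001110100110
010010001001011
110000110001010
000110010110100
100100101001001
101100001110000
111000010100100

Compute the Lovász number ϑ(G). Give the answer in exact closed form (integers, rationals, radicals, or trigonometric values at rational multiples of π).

Vertex eocv has 6 neighbors: kaij, hcns, cauo, erqp, szis, bqdo.
deg(mlwy) = 6; N(mlwy) = {hcns, erqp, bqdo, srub, tosm, xbpp}.
Vertex srub has 6 neighbors: cauo, erqp, szis, mlwy, sjsa, xbic.
N(xbnw) = {hcns, yuyn, erqp, bqdo, sjsa, xbic}, |N(xbnw)| = 6.
6-regular, N=15; Kneser-type, 2-subsets of [6].
spec(A) ≈ [6.0, 1.0, -3.0] (distinct, 3 d.p.).
ϑ = −N·λ_min/(λ_max−λ_min) = −15·(-3)/(6−(-3)) = 5.
ϑ(G) ≈ 5.0000.

5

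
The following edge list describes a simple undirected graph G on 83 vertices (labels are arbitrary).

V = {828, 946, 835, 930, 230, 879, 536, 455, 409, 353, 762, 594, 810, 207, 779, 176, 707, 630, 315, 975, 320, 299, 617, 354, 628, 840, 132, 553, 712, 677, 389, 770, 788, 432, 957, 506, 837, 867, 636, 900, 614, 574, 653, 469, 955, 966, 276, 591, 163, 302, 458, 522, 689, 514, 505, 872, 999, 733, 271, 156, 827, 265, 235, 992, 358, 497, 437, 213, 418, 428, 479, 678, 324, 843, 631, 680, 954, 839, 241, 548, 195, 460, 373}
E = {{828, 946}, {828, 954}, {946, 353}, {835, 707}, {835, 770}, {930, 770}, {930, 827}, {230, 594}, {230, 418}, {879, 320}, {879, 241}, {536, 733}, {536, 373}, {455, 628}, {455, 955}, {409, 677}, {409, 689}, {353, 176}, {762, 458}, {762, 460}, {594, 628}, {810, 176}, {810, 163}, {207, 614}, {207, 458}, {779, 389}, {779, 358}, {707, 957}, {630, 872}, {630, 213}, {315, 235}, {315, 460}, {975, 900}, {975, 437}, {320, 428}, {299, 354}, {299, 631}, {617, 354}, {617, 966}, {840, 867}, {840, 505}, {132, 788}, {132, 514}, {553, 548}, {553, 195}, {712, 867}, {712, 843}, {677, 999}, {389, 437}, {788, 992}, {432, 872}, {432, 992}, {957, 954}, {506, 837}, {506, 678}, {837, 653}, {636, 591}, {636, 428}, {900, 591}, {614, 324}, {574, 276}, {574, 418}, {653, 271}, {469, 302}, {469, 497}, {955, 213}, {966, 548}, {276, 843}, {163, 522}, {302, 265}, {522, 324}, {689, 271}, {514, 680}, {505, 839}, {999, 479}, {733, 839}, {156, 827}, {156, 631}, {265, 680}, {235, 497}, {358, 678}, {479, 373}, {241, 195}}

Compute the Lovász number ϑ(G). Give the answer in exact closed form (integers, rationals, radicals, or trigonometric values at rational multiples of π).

83*cos(pi/83)/(cos(pi/83) + 1)

N(828) = {946, 954}, |N(828)| = 2.
N(373) = {536, 479}, |N(373)| = 2.
N(827) = {930, 156}, |N(827)| = 2.
deg(930) = 2; N(930) = {770, 827}.
deg(v) = 2 for all v (|V|=83); a single 83-cycle (edge-transitive).
Distinct eigenvalues (to 4 d.p.): [2.0, 1.9943, 1.9771, 1.9486, 1.909, 1.8584, 1.7972, 1.7257, 1.6443, 1.5535, 1.4538, 1.3457, 1.23, 1.1072, 0.9781, 0.8433, 0.7038, 0.5602, 0.4134, 0.2642, 0.1135, -0.0378, -0.189, -0.339, -0.4871, -0.6324, -0.7741, -0.9114, -1.0434, -1.1694, -1.2888, -1.4008, -1.5047, -1.6001, -1.6862, -1.7627, -1.8291, -1.8851, -1.9302, -1.9643, -1.9871, -1.9986].
Lovász: ϑ = −83(-2*cos(pi/83))/(2+-(-1)*2*cos(pi/83)) = 83*cos(pi/83)/(cos(pi/83) + 1).
= 41.485133… (decimal).
α=41, χ(Ḡ)=42; ϑ=83*cos(pi/83)/(cos(pi/83) + 1) lies between (both strict).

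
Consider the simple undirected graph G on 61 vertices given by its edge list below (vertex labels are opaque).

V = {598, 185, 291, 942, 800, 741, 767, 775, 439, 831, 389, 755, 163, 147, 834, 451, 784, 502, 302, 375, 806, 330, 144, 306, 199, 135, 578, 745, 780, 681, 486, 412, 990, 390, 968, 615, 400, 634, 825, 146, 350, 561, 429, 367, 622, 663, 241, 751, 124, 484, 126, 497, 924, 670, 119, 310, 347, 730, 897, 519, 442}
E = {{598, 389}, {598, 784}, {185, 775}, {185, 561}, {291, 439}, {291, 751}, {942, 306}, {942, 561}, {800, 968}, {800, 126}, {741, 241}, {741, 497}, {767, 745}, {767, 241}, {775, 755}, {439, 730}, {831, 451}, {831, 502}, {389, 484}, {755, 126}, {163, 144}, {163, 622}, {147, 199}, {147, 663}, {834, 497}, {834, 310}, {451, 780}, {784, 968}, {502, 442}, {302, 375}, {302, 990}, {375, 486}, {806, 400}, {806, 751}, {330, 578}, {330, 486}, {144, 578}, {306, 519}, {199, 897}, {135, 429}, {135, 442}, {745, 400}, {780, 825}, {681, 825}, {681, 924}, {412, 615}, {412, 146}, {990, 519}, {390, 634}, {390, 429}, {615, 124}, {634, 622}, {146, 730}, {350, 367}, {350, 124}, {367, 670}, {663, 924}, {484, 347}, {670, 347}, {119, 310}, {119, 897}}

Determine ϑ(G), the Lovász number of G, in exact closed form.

Vertex 367 has 2 neighbors: 350, 670.
N(135) = {429, 442}, |N(135)| = 2.
N(124) = {615, 350}, |N(124)| = 2.
deg(306) = 2; N(306) = {942, 519}.
Every vertex has degree 2 (N=61); the odd cycle C_{61}.
spec(A) ≈ [2.0, 1.9894, 1.9577, 1.9053, 1.8326, 1.7406, 1.6301, 1.5023, 1.3585, 1.2004, 1.0296, 0.8478, 0.6571, 0.4594, 0.2568, 0.0515, -0.1544, -0.3586, -0.559, -0.7535, -0.94, -1.1165, -1.2812, -1.4323, -1.5682, -1.6876, -1.789, -1.8714, -1.9341, -1.9762, -1.9973] (distinct, 4 d.p.).
ϑ = −N·λ_min/(λ_max−λ_min) = −61·(-2*cos(pi/61))/(2−(-2*cos(pi/61))) = 61*cos(pi/61)/(cos(pi/61) + 1).
= 30.47976646… (decimal).
α=30, χ(Ḡ)=31; ϑ=61*cos(pi/61)/(cos(pi/61) + 1) lies between (both strict).

61*cos(pi/61)/(cos(pi/61) + 1)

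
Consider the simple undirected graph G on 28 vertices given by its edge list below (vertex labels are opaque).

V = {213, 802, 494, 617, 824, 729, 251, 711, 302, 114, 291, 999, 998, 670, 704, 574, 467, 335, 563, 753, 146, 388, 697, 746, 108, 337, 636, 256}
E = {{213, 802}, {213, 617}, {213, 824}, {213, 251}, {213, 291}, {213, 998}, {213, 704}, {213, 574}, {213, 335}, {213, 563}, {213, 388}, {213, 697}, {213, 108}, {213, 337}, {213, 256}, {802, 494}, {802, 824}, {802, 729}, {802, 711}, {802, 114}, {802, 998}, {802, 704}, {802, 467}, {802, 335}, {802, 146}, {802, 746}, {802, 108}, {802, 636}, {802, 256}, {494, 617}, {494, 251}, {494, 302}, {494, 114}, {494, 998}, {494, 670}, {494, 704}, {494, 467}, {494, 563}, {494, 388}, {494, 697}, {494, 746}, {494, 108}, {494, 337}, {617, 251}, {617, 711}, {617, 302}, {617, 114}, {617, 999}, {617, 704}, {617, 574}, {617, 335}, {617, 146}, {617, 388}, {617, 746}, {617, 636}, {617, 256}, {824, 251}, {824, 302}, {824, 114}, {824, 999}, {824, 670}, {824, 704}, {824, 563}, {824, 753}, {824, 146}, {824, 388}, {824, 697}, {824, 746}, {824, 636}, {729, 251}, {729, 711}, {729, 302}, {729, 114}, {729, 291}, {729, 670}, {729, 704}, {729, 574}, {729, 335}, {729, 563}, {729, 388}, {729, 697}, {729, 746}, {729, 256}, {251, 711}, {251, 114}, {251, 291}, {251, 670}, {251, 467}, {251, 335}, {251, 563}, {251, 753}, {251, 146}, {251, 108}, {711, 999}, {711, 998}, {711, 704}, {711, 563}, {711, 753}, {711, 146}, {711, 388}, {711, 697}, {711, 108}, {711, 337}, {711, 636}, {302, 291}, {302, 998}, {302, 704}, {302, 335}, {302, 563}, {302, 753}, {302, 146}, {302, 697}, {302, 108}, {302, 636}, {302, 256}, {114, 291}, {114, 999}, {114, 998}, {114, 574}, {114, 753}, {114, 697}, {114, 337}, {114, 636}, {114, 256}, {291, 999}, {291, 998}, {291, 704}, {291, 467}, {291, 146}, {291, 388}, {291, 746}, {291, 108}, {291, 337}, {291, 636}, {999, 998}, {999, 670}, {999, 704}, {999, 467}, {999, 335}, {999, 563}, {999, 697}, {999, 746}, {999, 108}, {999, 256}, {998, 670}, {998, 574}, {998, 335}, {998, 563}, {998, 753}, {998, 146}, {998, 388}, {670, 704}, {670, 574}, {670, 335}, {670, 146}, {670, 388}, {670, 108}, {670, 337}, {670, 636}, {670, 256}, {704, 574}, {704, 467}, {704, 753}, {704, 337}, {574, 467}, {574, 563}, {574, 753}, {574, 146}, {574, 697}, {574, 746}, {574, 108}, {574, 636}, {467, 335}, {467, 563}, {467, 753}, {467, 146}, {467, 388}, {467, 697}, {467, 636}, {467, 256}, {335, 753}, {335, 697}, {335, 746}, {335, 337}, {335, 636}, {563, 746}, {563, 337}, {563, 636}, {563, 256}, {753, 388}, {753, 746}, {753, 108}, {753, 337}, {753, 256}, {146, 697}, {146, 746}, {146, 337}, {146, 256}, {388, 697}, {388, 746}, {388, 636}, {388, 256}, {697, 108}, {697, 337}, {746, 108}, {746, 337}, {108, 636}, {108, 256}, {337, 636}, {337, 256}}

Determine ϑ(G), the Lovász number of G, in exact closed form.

Vertex 574 has 15 neighbors: 213, 617, 729, 114, 998, 670, 704, 467, 563, 753, 146, 697, 746, 108, 636.
deg(617) = 15; N(617) = {213, 494, 251, 711, 302, 114, 999, 704, 574, 335, 146, 388, 746, 636, 256}.
N(711) = {802, 617, 729, 251, 999, 998, 704, 563, 753, 146, 388, 697, 108, 337, 636}, |N(711)| = 15.
N(802) = {213, 494, 824, 729, 711, 114, 998, 704, 467, 335, 146, 746, 108, 636, 256}, |N(802)| = 15.
deg(v) = 15 for all v (|V|=28); Kneser-type, 2-subsets of [8].
A has 3 distinct eigenvalues ≈ [15.0, 1.0, -5.0].
Lovász: ϑ = −28(-5)/(15+-1*(-5)) = 7.
Numerically 7.000000.

7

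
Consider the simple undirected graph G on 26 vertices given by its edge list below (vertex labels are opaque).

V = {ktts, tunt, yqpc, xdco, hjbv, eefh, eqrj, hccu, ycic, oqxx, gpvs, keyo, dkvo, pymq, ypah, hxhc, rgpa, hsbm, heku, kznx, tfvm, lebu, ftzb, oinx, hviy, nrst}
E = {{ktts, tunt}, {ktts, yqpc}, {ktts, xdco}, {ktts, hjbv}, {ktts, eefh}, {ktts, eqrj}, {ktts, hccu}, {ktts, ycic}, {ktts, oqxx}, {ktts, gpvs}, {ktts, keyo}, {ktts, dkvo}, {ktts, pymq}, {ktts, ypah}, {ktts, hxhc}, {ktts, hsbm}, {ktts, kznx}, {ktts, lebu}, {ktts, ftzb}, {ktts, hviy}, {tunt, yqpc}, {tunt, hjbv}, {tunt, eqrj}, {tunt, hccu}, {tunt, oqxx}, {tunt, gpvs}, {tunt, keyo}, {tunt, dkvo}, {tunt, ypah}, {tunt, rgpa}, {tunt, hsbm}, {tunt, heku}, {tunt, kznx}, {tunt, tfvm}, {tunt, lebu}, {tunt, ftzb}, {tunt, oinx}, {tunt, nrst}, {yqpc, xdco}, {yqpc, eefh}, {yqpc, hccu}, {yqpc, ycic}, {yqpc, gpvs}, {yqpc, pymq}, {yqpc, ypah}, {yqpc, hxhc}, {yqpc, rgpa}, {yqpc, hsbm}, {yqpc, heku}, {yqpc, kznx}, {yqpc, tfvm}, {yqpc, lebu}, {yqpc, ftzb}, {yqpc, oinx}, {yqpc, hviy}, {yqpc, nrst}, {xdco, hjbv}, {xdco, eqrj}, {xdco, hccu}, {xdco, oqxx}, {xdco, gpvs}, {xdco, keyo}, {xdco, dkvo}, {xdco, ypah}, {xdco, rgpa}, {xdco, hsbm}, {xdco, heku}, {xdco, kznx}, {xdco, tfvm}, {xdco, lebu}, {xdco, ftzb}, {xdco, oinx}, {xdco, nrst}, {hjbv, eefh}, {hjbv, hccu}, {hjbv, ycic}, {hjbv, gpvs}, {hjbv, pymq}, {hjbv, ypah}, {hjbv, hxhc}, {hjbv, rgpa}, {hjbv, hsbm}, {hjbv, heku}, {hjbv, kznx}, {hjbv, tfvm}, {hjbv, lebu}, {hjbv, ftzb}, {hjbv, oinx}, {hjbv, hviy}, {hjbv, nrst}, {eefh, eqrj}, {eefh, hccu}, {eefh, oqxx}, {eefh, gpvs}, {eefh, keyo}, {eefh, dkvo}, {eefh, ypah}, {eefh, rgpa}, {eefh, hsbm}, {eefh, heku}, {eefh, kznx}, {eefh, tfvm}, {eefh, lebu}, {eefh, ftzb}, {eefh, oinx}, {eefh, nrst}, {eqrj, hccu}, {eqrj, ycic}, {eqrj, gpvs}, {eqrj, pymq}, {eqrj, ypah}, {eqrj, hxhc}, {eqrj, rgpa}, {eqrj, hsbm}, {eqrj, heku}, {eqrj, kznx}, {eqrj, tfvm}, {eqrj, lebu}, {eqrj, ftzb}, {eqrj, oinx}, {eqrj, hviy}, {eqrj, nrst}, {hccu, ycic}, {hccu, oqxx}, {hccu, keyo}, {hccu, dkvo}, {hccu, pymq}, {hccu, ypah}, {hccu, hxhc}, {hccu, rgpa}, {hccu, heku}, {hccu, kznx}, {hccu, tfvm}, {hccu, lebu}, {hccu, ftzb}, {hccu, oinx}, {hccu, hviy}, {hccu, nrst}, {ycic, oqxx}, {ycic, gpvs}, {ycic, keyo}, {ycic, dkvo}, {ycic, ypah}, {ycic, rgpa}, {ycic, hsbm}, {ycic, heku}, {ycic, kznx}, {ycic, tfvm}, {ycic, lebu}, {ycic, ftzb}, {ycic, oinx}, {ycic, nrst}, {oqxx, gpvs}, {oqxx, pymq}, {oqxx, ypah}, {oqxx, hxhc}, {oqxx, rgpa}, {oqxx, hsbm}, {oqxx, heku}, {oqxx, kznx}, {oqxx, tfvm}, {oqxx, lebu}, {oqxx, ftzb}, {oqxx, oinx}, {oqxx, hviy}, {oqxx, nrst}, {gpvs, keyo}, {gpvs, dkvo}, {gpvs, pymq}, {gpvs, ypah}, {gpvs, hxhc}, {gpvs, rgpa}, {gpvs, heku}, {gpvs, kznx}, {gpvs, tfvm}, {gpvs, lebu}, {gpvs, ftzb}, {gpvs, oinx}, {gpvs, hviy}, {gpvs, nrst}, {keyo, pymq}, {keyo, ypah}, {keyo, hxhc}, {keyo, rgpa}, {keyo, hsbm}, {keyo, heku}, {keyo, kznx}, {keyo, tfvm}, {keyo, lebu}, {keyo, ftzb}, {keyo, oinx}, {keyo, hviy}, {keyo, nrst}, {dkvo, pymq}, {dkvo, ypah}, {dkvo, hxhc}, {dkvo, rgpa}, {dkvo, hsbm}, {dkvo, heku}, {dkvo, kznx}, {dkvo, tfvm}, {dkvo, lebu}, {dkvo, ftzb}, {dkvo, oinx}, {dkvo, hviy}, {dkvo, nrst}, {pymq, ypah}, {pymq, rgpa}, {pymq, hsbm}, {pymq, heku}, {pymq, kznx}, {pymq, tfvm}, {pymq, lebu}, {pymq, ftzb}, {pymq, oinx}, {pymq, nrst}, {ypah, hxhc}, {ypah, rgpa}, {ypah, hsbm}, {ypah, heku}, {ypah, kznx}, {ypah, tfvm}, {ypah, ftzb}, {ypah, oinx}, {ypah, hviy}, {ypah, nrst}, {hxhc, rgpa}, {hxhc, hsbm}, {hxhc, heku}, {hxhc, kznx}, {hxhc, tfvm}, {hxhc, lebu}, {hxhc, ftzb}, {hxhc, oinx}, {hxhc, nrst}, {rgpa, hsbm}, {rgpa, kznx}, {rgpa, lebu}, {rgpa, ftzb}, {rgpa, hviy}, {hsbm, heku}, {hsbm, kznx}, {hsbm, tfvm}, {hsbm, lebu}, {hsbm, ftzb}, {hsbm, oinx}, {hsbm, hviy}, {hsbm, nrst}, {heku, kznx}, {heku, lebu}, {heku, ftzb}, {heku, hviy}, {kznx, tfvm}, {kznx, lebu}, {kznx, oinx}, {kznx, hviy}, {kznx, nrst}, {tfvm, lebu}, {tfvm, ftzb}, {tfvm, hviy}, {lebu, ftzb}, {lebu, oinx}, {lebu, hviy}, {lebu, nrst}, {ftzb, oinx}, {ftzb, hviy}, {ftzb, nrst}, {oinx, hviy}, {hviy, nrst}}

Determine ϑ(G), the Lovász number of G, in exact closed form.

N(eqrj) = {ktts, tunt, xdco, eefh, hccu, ycic, gpvs, pymq, ypah, hxhc, rgpa, hsbm, heku, kznx, tfvm, lebu, ftzb, oinx, hviy, nrst}, |N(eqrj)| = 20.
Vertex eefh has 19 neighbors: ktts, yqpc, hjbv, eqrj, hccu, oqxx, gpvs, keyo, dkvo, ypah, rgpa, hsbm, heku, kznx, tfvm, lebu, ftzb, oinx, nrst.
Vertex ftzb has 24 neighbors: ktts, tunt, yqpc, xdco, hjbv, eefh, eqrj, hccu, ycic, oqxx, gpvs, keyo, dkvo, pymq, ypah, hxhc, rgpa, hsbm, heku, tfvm, lebu, oinx, hviy, nrst.
Vertex nrst has 20 neighbors: tunt, yqpc, xdco, hjbv, eefh, eqrj, hccu, ycic, oqxx, gpvs, keyo, dkvo, pymq, ypah, hxhc, hsbm, kznx, lebu, ftzb, hviy.
Complete 6-partite, parts [7, 6, 6, 3, 2, 2]: perfect, ϑ = α = 7.
Numerically 7.000000.
Check 7 ≤ 7 ≤ 7: collapsed.

7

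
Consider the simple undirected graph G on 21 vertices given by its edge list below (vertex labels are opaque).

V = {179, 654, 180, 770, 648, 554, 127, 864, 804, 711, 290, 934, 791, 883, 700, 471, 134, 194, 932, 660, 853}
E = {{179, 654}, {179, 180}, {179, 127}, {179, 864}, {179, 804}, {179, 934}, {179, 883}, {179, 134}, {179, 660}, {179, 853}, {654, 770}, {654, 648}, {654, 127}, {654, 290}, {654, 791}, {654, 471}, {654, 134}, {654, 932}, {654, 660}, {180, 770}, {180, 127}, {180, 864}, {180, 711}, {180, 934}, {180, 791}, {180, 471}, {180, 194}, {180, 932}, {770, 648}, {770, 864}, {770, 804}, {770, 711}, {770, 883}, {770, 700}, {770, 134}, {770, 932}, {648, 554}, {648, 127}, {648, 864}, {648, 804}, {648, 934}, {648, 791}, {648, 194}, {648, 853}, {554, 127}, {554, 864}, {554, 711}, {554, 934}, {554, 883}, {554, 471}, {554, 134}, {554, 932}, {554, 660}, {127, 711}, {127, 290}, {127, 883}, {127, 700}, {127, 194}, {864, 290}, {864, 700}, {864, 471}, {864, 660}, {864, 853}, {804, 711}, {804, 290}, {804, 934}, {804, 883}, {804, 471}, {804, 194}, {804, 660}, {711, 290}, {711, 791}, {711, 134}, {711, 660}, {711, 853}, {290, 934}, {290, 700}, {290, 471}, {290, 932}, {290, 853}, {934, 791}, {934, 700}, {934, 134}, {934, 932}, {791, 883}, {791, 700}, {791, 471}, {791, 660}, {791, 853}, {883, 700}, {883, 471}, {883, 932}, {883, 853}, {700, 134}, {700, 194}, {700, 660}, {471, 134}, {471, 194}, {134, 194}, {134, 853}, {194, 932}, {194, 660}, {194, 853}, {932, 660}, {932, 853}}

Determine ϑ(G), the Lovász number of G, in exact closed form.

N(648) = {654, 770, 554, 127, 864, 804, 934, 791, 194, 853}, |N(648)| = 10.
Vertex 770 has 10 neighbors: 654, 180, 648, 864, 804, 711, 883, 700, 134, 932.
deg(864) = 10; N(864) = {179, 180, 770, 648, 554, 290, 700, 471, 660, 853}.
Vertex 471 has 10 neighbors: 654, 180, 554, 864, 804, 290, 791, 883, 134, 194.
21-vertex 10-regular graph: this is K(7,2), the Kneser graph.
The 3 distinct eigenvalues: [10.0, 1.0, -4.0].
With N=21: ϑ(G) = 21·(-1*(-4))/(10−(-4)) = 6.
= 6.00000… (decimal).

6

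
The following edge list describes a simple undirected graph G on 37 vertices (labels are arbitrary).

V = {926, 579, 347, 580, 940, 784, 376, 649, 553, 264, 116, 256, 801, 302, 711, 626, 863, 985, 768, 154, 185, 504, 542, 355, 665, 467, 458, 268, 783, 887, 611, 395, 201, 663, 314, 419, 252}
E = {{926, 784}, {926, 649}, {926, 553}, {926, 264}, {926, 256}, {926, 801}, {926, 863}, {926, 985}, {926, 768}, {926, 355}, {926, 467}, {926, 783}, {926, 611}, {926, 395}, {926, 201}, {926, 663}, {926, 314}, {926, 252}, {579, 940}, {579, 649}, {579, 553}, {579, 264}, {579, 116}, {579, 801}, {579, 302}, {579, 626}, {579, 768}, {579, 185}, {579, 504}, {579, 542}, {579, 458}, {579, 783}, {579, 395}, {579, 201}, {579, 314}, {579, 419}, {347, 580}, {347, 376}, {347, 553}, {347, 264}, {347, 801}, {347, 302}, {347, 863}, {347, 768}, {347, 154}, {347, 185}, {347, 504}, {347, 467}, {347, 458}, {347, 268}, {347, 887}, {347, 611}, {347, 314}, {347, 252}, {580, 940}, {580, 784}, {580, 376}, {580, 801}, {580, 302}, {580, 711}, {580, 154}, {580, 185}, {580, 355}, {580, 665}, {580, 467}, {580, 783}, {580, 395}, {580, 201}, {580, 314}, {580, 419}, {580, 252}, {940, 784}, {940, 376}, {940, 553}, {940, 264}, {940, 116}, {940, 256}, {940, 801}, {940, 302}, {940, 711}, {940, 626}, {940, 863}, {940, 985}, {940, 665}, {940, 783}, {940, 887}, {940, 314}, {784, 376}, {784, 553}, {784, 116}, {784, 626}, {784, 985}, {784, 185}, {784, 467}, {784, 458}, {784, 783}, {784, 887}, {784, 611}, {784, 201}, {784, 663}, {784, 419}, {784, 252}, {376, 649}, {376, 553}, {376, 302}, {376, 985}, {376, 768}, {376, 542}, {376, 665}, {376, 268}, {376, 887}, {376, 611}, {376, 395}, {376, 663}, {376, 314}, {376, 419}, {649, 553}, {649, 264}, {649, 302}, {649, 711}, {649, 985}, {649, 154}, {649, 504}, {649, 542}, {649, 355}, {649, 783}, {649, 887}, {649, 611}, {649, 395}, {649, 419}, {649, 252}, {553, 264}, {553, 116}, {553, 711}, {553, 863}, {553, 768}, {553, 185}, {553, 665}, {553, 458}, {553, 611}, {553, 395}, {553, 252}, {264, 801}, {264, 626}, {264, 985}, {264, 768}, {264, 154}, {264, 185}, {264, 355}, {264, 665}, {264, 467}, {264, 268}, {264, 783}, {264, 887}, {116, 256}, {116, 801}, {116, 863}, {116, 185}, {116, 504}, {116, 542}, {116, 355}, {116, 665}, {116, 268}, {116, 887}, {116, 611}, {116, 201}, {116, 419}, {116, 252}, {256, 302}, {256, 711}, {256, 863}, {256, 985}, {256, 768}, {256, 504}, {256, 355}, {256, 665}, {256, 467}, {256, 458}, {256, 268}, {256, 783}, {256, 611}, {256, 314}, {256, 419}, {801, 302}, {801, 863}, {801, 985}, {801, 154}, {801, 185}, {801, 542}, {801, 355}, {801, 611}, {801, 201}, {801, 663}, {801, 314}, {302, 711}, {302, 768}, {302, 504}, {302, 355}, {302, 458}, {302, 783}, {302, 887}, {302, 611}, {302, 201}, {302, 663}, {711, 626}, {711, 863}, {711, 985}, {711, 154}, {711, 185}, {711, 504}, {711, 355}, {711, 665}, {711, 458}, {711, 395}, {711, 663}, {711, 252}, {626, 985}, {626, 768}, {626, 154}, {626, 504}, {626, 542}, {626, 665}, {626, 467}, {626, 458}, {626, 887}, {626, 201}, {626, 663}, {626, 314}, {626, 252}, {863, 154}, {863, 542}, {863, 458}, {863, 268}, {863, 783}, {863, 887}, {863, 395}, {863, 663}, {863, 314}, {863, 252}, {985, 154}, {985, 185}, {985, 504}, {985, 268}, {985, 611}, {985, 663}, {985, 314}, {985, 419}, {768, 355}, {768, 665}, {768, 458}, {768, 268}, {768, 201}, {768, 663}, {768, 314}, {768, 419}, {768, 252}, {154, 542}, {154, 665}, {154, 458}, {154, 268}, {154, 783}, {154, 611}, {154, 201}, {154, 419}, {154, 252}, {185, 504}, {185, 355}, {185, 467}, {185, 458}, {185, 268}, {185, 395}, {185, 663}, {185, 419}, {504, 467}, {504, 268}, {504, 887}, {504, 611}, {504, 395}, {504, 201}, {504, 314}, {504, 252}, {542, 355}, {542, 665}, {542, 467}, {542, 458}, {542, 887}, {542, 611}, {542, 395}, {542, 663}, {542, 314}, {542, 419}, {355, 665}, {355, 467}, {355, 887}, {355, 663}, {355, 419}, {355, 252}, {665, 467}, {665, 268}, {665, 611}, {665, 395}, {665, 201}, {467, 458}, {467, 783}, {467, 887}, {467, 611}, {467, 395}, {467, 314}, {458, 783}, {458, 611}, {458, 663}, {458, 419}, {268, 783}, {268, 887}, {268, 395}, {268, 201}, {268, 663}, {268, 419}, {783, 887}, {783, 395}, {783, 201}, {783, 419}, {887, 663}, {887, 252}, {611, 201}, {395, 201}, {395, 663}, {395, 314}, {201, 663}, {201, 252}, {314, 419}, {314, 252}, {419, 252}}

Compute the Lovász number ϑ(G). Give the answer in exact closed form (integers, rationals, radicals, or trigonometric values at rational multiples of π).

N(626) = {579, 940, 784, 264, 711, 985, 768, 154, 504, 542, 665, 467, 458, 887, 201, 663, 314, 252}, |N(626)| = 18.
deg(458) = 18; N(458) = {579, 347, 784, 553, 256, 302, 711, 626, 863, 768, 154, 185, 542, 467, 783, 611, 663, 419}.
N(887) = {347, 940, 784, 376, 649, 264, 116, 302, 626, 863, 504, 542, 355, 467, 268, 783, 663, 252}, |N(887)| = 18.
N(768) = {926, 579, 347, 376, 553, 264, 256, 302, 626, 355, 665, 458, 268, 201, 663, 314, 419, 252}, |N(768)| = 18.
Every vertex has degree 18 (N=37); SR(37,18,8,9) — a Paley graph.
A has 3 distinct eigenvalues ≈ [18.0, 2.541, -3.541].
Lovász: ϑ = −37(-sqrt(37)/2 - 1/2)/(18+-(-sqrt(37)/2 - 1/2)) = sqrt(37).
= 6.082763… (decimal).

sqrt(37)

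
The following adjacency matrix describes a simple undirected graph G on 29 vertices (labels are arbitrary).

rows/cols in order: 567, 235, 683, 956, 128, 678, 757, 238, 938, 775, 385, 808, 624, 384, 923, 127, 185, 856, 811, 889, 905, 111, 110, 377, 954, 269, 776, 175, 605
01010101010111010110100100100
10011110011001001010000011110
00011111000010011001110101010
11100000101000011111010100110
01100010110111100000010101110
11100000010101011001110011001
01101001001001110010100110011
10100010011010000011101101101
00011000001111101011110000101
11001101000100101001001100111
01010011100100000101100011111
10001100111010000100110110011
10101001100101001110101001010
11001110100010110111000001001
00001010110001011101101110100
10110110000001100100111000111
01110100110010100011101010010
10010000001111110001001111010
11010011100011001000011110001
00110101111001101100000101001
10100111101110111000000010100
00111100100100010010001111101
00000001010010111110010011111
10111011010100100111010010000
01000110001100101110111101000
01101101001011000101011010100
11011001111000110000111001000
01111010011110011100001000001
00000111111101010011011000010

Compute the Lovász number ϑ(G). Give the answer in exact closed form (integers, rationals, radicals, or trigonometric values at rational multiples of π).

N(238) = {567, 683, 757, 775, 385, 624, 811, 889, 905, 110, 377, 269, 776, 605}, |N(238)| = 14.
Vertex 856 has 14 neighbors: 567, 956, 385, 808, 624, 384, 923, 127, 889, 110, 377, 954, 269, 175.
N(956) = {567, 235, 683, 938, 385, 127, 185, 856, 811, 889, 111, 377, 776, 175}, |N(956)| = 14.
N(235) = {567, 956, 128, 678, 757, 775, 385, 384, 185, 811, 954, 269, 776, 175}, |N(235)| = 14.
deg(v) = 14 for all v (|V|=29); Paley(29): SR with (k,λ,μ)=(14,6,7).
Distinct eigenvalues (to 5 d.p.): [14.0, 2.19258, -3.19258].
Lovász: ϑ = −29(-sqrt(29)/2 - 1/2)/(14+-(-sqrt(29)/2 - 1/2)) = sqrt(29).
ϑ(G) ≈ 5.38516481.

sqrt(29)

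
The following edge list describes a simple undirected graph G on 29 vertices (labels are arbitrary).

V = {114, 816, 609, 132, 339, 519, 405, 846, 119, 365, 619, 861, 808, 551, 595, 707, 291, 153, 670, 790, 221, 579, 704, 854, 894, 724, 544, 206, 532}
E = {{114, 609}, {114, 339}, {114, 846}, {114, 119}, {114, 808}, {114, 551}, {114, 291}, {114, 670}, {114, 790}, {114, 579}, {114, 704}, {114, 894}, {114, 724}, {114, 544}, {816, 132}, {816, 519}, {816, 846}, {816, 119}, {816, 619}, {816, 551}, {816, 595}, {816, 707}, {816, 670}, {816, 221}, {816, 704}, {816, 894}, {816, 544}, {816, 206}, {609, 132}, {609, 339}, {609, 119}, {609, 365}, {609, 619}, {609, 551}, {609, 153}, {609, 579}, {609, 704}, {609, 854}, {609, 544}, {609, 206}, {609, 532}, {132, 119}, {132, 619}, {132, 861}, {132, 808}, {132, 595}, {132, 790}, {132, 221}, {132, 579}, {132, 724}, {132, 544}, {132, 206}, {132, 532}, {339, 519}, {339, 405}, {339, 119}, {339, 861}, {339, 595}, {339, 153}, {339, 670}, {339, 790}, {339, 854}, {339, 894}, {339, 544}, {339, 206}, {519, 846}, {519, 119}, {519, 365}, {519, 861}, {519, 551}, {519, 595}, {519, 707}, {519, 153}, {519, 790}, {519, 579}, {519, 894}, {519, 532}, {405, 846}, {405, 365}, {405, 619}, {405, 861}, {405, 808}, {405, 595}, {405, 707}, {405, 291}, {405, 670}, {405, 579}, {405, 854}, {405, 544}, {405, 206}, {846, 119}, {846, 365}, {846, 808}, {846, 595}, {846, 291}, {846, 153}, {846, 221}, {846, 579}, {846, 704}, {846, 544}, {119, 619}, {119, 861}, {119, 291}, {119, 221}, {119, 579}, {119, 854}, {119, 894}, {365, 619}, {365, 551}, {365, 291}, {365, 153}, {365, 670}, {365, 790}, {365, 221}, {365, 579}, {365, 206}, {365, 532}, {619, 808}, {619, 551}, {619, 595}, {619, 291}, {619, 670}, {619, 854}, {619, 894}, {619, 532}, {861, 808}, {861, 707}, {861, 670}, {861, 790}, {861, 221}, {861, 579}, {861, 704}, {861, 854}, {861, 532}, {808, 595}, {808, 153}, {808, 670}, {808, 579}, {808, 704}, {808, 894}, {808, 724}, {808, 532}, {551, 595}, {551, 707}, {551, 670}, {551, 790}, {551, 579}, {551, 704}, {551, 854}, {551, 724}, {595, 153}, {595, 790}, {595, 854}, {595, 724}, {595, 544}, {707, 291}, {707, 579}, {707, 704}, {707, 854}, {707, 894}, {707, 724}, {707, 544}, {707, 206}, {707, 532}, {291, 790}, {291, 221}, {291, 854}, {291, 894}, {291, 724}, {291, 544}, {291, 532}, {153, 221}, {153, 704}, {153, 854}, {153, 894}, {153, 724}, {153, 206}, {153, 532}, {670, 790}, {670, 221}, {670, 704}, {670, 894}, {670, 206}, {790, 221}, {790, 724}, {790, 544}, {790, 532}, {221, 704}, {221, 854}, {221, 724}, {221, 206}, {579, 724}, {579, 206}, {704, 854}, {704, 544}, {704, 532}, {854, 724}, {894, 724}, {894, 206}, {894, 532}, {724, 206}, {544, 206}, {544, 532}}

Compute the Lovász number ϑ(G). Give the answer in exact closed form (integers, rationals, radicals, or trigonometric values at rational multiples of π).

sqrt(29)

N(532) = {609, 132, 519, 365, 619, 861, 808, 707, 291, 153, 790, 704, 894, 544}, |N(532)| = 14.
deg(894) = 14; N(894) = {114, 816, 339, 519, 119, 619, 808, 707, 291, 153, 670, 724, 206, 532}.
deg(724) = 14; N(724) = {114, 132, 808, 551, 595, 707, 291, 153, 790, 221, 579, 854, 894, 206}.
deg(579) = 14; N(579) = {114, 609, 132, 519, 405, 846, 119, 365, 861, 808, 551, 707, 724, 206}.
29-vertex 14-regular graph: strongly regular (29,14,6,7).
The 3 distinct eigenvalues: [14.0, 2.1926, -3.1926].
Lovász (edge-transitive): ϑ = −29·(-sqrt(29)/2 - 1/2)/((14)−(-sqrt(29)/2 - 1/2)) = sqrt(29).
ϑ(G) ≈ 5.38516.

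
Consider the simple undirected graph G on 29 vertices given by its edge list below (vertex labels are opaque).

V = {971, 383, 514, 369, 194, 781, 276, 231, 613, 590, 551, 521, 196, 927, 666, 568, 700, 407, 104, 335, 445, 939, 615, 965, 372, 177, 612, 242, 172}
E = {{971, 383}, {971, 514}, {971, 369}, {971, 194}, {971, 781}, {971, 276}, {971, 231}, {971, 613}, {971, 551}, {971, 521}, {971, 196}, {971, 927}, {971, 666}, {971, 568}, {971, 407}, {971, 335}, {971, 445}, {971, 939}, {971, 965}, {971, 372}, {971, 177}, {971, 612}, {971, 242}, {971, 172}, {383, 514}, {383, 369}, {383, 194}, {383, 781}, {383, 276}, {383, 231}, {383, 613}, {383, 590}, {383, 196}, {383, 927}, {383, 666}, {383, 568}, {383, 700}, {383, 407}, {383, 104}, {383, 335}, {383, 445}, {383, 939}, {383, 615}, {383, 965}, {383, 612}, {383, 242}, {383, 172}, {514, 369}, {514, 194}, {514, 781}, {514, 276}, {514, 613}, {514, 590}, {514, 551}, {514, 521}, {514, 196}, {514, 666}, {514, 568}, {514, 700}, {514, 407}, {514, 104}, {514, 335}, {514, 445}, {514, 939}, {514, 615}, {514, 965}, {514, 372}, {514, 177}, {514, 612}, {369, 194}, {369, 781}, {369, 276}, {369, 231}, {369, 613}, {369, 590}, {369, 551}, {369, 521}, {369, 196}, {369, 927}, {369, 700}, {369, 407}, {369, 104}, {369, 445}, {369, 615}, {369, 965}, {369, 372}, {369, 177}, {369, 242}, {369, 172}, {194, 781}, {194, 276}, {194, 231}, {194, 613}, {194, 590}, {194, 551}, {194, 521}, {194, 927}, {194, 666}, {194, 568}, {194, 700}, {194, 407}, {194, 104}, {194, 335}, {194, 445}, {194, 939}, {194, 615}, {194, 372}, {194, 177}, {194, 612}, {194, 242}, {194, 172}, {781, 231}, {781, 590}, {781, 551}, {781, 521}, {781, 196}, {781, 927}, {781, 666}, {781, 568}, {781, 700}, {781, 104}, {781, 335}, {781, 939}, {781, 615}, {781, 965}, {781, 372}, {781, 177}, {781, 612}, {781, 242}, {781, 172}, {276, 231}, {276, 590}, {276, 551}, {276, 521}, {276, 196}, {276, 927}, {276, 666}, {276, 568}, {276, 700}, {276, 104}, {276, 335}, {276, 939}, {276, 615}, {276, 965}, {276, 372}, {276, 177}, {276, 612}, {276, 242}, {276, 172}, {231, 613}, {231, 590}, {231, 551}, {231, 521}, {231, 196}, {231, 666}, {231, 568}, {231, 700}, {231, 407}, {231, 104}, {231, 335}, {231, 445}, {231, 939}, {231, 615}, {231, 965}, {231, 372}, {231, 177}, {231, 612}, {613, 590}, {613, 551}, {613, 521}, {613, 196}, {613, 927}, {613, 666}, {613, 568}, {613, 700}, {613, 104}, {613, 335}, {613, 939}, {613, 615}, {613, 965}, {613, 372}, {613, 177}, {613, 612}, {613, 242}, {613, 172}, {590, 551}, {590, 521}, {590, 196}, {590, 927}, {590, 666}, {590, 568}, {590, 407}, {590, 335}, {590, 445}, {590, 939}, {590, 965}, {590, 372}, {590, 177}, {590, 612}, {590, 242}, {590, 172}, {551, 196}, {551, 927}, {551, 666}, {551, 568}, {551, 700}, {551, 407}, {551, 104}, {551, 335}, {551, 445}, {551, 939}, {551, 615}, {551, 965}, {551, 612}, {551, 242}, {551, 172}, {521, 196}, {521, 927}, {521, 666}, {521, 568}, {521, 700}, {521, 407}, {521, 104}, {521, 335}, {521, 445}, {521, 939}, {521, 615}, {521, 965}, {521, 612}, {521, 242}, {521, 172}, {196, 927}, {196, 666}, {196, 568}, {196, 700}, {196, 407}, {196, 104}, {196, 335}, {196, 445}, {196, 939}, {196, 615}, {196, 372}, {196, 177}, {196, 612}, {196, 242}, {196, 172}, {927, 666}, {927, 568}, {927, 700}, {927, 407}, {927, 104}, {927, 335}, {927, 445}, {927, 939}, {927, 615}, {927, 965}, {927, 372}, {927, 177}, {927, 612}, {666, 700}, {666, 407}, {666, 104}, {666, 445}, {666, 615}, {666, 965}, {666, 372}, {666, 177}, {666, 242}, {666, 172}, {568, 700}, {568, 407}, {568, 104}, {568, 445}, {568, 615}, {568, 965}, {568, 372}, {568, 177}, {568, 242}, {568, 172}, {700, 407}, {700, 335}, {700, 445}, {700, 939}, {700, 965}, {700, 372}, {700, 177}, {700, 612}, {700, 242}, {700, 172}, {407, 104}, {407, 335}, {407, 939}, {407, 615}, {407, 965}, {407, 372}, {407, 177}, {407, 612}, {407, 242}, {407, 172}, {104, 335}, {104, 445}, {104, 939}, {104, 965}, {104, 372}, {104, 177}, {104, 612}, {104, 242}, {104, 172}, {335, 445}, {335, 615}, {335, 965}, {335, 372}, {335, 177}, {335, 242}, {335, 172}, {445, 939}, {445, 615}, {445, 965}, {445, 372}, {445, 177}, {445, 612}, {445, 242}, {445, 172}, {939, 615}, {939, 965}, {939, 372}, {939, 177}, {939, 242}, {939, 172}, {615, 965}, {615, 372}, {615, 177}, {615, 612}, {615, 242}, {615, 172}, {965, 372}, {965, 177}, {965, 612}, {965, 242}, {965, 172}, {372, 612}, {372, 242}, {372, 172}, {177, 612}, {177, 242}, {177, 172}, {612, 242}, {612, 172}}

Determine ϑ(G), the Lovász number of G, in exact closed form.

6

Vertex 590 has 24 neighbors: 383, 514, 369, 194, 781, 276, 231, 613, 551, 521, 196, 927, 666, 568, 407, 335, 445, 939, 965, 372, 177, 612, 242, 172.
deg(965) = 26; N(965) = {971, 383, 514, 369, 781, 276, 231, 613, 590, 551, 521, 927, 666, 568, 700, 407, 104, 335, 445, 939, 615, 372, 177, 612, 242, 172}.
N(521) = {971, 514, 369, 194, 781, 276, 231, 613, 590, 196, 927, 666, 568, 700, 407, 104, 335, 445, 939, 615, 965, 612, 242, 172}, |N(521)| = 24.
N(231) = {971, 383, 369, 194, 781, 276, 613, 590, 551, 521, 196, 666, 568, 700, 407, 104, 335, 445, 939, 615, 965, 372, 177, 612}, |N(231)| = 24.
G = K_{6,5,5,5,5,3}: α = 6 = χ(Ḡ), so ϑ = 6.
ϑ(G) ≈ 6.0000.
Lovász sandwich 6 ≤ 6 ≤ 6: collapsed.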